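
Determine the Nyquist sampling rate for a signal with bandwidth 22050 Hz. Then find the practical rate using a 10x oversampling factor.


By Nyquist theorem, fs_min = 2 * fmax.
fs_min = 2 * 22050 = 44100 Hz
Practical rate = 10 * fs_min = 10 * 44100 = 441000 Hz

fs_min = 44100 Hz, fs_practical = 441000 Hz


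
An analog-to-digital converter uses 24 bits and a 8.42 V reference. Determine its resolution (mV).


The resolution (LSB) of an ADC is Vref / 2^n.
LSB = 8.42 / 2^24
LSB = 8.42 / 16777216
LSB = 5e-07 V = 0.00050187 mV

0.00050187 mV


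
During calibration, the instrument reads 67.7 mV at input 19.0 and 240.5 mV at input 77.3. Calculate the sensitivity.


Sensitivity = (y2 - y1) / (x2 - x1).
S = (240.5 - 67.7) / (77.3 - 19.0)
S = 172.8 / 58.3
S = 2.964 mV/unit

2.964 mV/unit


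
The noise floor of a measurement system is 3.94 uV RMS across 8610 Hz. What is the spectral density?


Noise spectral density = Vrms / sqrt(BW).
NSD = 3.94 / sqrt(8610)
NSD = 3.94 / 92.7901
NSD = 0.0425 uV/sqrt(Hz)

0.0425 uV/sqrt(Hz)


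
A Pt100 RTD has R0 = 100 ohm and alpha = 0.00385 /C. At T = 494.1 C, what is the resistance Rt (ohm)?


The RTD equation: Rt = R0 * (1 + alpha * T).
Rt = 100 * (1 + 0.00385 * 494.1)
Rt = 100 * (1 + 1.902285)
Rt = 100 * 2.902285
Rt = 290.228 ohm

290.228 ohm


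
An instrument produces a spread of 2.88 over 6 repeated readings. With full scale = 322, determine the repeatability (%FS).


Repeatability = (spread / full scale) * 100%.
R = (2.88 / 322) * 100
R = 0.894 %FS

0.894 %FS


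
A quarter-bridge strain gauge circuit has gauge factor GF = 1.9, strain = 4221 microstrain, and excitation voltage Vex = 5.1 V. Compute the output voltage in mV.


Quarter bridge output: Vout = (GF * epsilon * Vex) / 4.
Vout = (1.9 * 4221e-6 * 5.1) / 4
Vout = 0.04090149 / 4 V
Vout = 0.01022537 V = 10.2254 mV

10.2254 mV


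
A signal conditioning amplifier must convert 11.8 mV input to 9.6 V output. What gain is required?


Gain = Vout / Vin (converting to same units).
G = 9.6 V / 11.8 mV
G = 9600.0 mV / 11.8 mV
G = 813.56

813.56


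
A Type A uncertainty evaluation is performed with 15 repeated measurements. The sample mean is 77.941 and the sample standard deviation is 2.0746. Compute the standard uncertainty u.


The standard uncertainty for Type A evaluation is u = s / sqrt(n).
u = 2.0746 / sqrt(15)
u = 2.0746 / 3.873
u = 0.5357

0.5357


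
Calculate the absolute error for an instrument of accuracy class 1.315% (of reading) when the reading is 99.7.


Absolute error = (accuracy% / 100) * reading.
Error = (1.315 / 100) * 99.7
Error = 0.01315 * 99.7
Error = 1.3111

1.3111


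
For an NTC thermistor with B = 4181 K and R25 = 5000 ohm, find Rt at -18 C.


NTC thermistor equation: Rt = R25 * exp(B * (1/T - 1/T25)).
T in Kelvin: 255.15 K, T25 = 298.15 K
1/T - 1/T25 = 1/255.15 - 1/298.15 = 0.00056525
B * (1/T - 1/T25) = 4181 * 0.00056525 = 2.3633
Rt = 5000 * exp(2.3633) = 53129.6 ohm

53129.6 ohm


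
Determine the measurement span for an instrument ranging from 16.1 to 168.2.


Span = upper range - lower range.
Span = 168.2 - (16.1)
Span = 152.1

152.1


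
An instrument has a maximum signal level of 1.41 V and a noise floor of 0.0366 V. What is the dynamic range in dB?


Dynamic range = 20 * log10(Vmax / Vnoise).
DR = 20 * log10(1.41 / 0.0366)
DR = 20 * log10(38.52)
DR = 31.71 dB

31.71 dB


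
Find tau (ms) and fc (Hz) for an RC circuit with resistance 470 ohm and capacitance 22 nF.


Time constant: tau = R * C.
tau = 470 * 2.20e-08 = 1.034e-05 s
tau = 0.0103 ms
Cutoff frequency: fc = 1 / (2*pi*R*C).
fc = 1 / (2*pi*1.034e-05) = 15392.16 Hz

tau = 0.0103 ms, fc = 15392.16 Hz


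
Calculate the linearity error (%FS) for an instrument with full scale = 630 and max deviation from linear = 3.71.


Linearity error = (max deviation / full scale) * 100%.
Linearity = (3.71 / 630) * 100
Linearity = 0.589 %FS

0.589 %FS


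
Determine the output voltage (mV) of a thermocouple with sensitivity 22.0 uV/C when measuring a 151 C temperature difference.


The thermocouple output V = sensitivity * dT.
V = 22.0 uV/C * 151 C
V = 3322.0 uV
V = 3.322 mV

3.322 mV


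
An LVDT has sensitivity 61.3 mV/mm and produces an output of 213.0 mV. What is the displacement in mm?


Displacement = Vout / sensitivity.
d = 213.0 / 61.3
d = 3.475 mm

3.475 mm


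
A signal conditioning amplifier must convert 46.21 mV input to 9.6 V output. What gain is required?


Gain = Vout / Vin (converting to same units).
G = 9.6 V / 46.21 mV
G = 9600.0 mV / 46.21 mV
G = 207.75

207.75


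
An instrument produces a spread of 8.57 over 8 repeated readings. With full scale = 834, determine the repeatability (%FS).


Repeatability = (spread / full scale) * 100%.
R = (8.57 / 834) * 100
R = 1.028 %FS

1.028 %FS


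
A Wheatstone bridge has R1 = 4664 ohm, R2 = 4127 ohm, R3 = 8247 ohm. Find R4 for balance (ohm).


At balance: R1*R4 = R2*R3, so R4 = R2*R3/R1.
R4 = 4127 * 8247 / 4664
R4 = 34035369 / 4664
R4 = 7297.46 ohm

7297.46 ohm


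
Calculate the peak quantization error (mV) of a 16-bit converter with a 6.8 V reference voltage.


The maximum quantization error is +/- LSB/2.
LSB = Vref / 2^n = 6.8 / 65536 = 0.00010376 V
Max error = LSB / 2 = 0.00010376 / 2 = 5.188e-05 V
Max error = 0.0519 mV

0.0519 mV


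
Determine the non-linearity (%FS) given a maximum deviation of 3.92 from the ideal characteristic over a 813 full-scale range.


Linearity error = (max deviation / full scale) * 100%.
Linearity = (3.92 / 813) * 100
Linearity = 0.482 %FS

0.482 %FS


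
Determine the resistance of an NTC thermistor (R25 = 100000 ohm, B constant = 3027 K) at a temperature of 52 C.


NTC thermistor equation: Rt = R25 * exp(B * (1/T - 1/T25)).
T in Kelvin: 325.15 K, T25 = 298.15 K
1/T - 1/T25 = 1/325.15 - 1/298.15 = -0.00027851
B * (1/T - 1/T25) = 3027 * -0.00027851 = -0.8431
Rt = 100000 * exp(-0.8431) = 43039.2 ohm

43039.2 ohm


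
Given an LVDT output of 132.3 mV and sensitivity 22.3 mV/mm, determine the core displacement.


Displacement = Vout / sensitivity.
d = 132.3 / 22.3
d = 5.933 mm

5.933 mm


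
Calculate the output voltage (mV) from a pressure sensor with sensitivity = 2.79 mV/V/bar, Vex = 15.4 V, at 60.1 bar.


Output = sensitivity * Vex * P.
Vout = 2.79 * 15.4 * 60.1
Vout = 42.966 * 60.1
Vout = 2582.26 mV

2582.26 mV


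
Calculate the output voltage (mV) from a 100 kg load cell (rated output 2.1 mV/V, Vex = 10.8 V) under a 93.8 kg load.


Vout = rated_output * Vex * (load / capacity).
Vout = 2.1 * 10.8 * (93.8 / 100)
Vout = 2.1 * 10.8 * 0.938
Vout = 21.274 mV

21.274 mV


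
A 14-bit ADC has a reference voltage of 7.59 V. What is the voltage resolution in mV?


The resolution (LSB) of an ADC is Vref / 2^n.
LSB = 7.59 / 2^14
LSB = 7.59 / 16384
LSB = 0.00046326 V = 0.46325684 mV

0.46325684 mV


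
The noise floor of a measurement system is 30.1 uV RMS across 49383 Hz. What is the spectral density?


Noise spectral density = Vrms / sqrt(BW).
NSD = 30.1 / sqrt(49383)
NSD = 30.1 / 222.2229
NSD = 0.1354 uV/sqrt(Hz)

0.1354 uV/sqrt(Hz)


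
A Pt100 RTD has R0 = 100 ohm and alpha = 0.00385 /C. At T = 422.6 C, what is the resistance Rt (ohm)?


The RTD equation: Rt = R0 * (1 + alpha * T).
Rt = 100 * (1 + 0.00385 * 422.6)
Rt = 100 * (1 + 1.62701)
Rt = 100 * 2.62701
Rt = 262.701 ohm

262.701 ohm


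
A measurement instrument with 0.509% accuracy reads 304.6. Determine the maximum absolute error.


Absolute error = (accuracy% / 100) * reading.
Error = (0.509 / 100) * 304.6
Error = 0.00509 * 304.6
Error = 1.5504

1.5504


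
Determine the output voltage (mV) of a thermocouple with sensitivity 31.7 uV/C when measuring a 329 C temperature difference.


The thermocouple output V = sensitivity * dT.
V = 31.7 uV/C * 329 C
V = 10429.3 uV
V = 10.429 mV

10.429 mV


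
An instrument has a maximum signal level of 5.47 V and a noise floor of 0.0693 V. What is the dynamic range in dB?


Dynamic range = 20 * log10(Vmax / Vnoise).
DR = 20 * log10(5.47 / 0.0693)
DR = 20 * log10(78.93)
DR = 37.95 dB

37.95 dB


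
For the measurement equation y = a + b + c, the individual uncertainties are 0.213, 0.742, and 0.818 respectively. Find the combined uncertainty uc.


For a sum of independent quantities, uc = sqrt(u1^2 + u2^2 + u3^2).
uc = sqrt(0.213^2 + 0.742^2 + 0.818^2)
uc = sqrt(0.045369 + 0.550564 + 0.669124)
uc = 1.1247

1.1247


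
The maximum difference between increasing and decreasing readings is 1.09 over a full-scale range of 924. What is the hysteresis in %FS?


Hysteresis = (max difference / full scale) * 100%.
H = (1.09 / 924) * 100
H = 0.118 %FS

0.118 %FS


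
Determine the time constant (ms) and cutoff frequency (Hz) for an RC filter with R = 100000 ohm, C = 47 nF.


Time constant: tau = R * C.
tau = 100000 * 4.70e-08 = 0.0047 s
tau = 4.7 ms
Cutoff frequency: fc = 1 / (2*pi*R*C).
fc = 1 / (2*pi*0.0047) = 33.86 Hz

tau = 4.7 ms, fc = 33.86 Hz


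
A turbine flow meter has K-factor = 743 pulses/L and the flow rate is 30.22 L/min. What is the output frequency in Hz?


Frequency = K * Q / 60 (converting L/min to L/s).
f = 743 * 30.22 / 60
f = 22453.46 / 60
f = 374.22 Hz

374.22 Hz


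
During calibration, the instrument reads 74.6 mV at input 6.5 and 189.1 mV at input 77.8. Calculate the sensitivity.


Sensitivity = (y2 - y1) / (x2 - x1).
S = (189.1 - 74.6) / (77.8 - 6.5)
S = 114.5 / 71.3
S = 1.6059 mV/unit

1.6059 mV/unit


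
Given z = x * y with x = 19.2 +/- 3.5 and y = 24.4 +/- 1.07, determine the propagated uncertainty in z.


For a product z = x*y, the relative uncertainty is:
uz/z = sqrt((ux/x)^2 + (uy/y)^2)
Relative uncertainties: ux/x = 3.5/19.2 = 0.182292
uy/y = 1.07/24.4 = 0.043852
z = 19.2 * 24.4 = 468.5
uz = 468.5 * sqrt(0.182292^2 + 0.043852^2) = 87.836

87.836


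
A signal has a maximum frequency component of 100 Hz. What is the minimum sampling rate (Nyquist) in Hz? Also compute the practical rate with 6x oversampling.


By Nyquist theorem, fs_min = 2 * fmax.
fs_min = 2 * 100 = 200 Hz
Practical rate = 6 * fs_min = 6 * 200 = 1200 Hz

fs_min = 200 Hz, fs_practical = 1200 Hz


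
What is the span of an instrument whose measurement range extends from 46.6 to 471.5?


Span = upper range - lower range.
Span = 471.5 - (46.6)
Span = 424.9

424.9


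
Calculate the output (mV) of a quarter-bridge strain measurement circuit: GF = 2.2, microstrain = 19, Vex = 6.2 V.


Quarter bridge output: Vout = (GF * epsilon * Vex) / 4.
Vout = (2.2 * 19e-6 * 6.2) / 4
Vout = 0.00025916 / 4 V
Vout = 6.479e-05 V = 0.0648 mV

0.0648 mV


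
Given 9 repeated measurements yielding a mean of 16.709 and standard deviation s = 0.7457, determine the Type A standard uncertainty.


The standard uncertainty for Type A evaluation is u = s / sqrt(n).
u = 0.7457 / sqrt(9)
u = 0.7457 / 3.0
u = 0.2486

0.2486


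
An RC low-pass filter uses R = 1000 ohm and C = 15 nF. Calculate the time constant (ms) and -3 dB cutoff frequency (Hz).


Time constant: tau = R * C.
tau = 1000 * 1.50e-08 = 1.5e-05 s
tau = 0.015 ms
Cutoff frequency: fc = 1 / (2*pi*R*C).
fc = 1 / (2*pi*1.5e-05) = 10610.33 Hz

tau = 0.015 ms, fc = 10610.33 Hz


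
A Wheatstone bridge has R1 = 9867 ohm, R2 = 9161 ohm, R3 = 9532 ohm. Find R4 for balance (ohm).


At balance: R1*R4 = R2*R3, so R4 = R2*R3/R1.
R4 = 9161 * 9532 / 9867
R4 = 87322652 / 9867
R4 = 8849.97 ohm

8849.97 ohm


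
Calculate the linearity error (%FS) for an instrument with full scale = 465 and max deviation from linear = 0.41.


Linearity error = (max deviation / full scale) * 100%.
Linearity = (0.41 / 465) * 100
Linearity = 0.088 %FS

0.088 %FS


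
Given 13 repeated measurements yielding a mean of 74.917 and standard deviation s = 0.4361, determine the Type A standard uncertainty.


The standard uncertainty for Type A evaluation is u = s / sqrt(n).
u = 0.4361 / sqrt(13)
u = 0.4361 / 3.6056
u = 0.121

0.121


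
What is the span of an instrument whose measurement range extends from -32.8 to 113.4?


Span = upper range - lower range.
Span = 113.4 - (-32.8)
Span = 146.2

146.2


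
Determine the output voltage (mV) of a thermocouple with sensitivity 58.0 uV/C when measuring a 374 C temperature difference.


The thermocouple output V = sensitivity * dT.
V = 58.0 uV/C * 374 C
V = 21692.0 uV
V = 21.692 mV

21.692 mV


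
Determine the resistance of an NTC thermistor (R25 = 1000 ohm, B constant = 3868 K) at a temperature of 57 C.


NTC thermistor equation: Rt = R25 * exp(B * (1/T - 1/T25)).
T in Kelvin: 330.15 K, T25 = 298.15 K
1/T - 1/T25 = 1/330.15 - 1/298.15 = -0.00032509
B * (1/T - 1/T25) = 3868 * -0.00032509 = -1.2574
Rt = 1000 * exp(-1.2574) = 284.4 ohm

284.4 ohm


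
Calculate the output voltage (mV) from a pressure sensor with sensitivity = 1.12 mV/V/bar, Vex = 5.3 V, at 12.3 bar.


Output = sensitivity * Vex * P.
Vout = 1.12 * 5.3 * 12.3
Vout = 5.936 * 12.3
Vout = 73.01 mV

73.01 mV


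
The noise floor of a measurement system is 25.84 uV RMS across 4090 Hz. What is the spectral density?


Noise spectral density = Vrms / sqrt(BW).
NSD = 25.84 / sqrt(4090)
NSD = 25.84 / 63.9531
NSD = 0.404 uV/sqrt(Hz)

0.404 uV/sqrt(Hz)


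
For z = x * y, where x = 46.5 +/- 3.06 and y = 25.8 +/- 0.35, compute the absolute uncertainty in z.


For a product z = x*y, the relative uncertainty is:
uz/z = sqrt((ux/x)^2 + (uy/y)^2)
Relative uncertainties: ux/x = 3.06/46.5 = 0.065806
uy/y = 0.35/25.8 = 0.013566
z = 46.5 * 25.8 = 1199.7
uz = 1199.7 * sqrt(0.065806^2 + 0.013566^2) = 80.608

80.608


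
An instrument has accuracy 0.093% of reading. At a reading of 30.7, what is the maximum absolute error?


Absolute error = (accuracy% / 100) * reading.
Error = (0.093 / 100) * 30.7
Error = 0.00093 * 30.7
Error = 0.0286

0.0286


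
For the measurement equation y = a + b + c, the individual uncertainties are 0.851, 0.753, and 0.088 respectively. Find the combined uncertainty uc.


For a sum of independent quantities, uc = sqrt(u1^2 + u2^2 + u3^2).
uc = sqrt(0.851^2 + 0.753^2 + 0.088^2)
uc = sqrt(0.724201 + 0.567009 + 0.007744)
uc = 1.1397

1.1397


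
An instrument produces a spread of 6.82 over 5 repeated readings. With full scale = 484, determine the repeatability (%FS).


Repeatability = (spread / full scale) * 100%.
R = (6.82 / 484) * 100
R = 1.409 %FS

1.409 %FS


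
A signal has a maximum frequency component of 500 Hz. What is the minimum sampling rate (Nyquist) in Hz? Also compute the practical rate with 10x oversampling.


By Nyquist theorem, fs_min = 2 * fmax.
fs_min = 2 * 500 = 1000 Hz
Practical rate = 10 * fs_min = 10 * 1000 = 10000 Hz

fs_min = 1000 Hz, fs_practical = 10000 Hz


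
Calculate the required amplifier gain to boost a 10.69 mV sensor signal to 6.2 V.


Gain = Vout / Vin (converting to same units).
G = 6.2 V / 10.69 mV
G = 6200.0 mV / 10.69 mV
G = 579.98

579.98


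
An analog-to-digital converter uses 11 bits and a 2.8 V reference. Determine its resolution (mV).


The resolution (LSB) of an ADC is Vref / 2^n.
LSB = 2.8 / 2^11
LSB = 2.8 / 2048
LSB = 0.00136719 V = 1.3671875 mV

1.3671875 mV


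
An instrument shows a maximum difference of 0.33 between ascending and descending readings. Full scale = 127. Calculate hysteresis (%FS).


Hysteresis = (max difference / full scale) * 100%.
H = (0.33 / 127) * 100
H = 0.26 %FS

0.26 %FS


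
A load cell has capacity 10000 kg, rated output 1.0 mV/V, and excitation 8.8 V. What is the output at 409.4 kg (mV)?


Vout = rated_output * Vex * (load / capacity).
Vout = 1.0 * 8.8 * (409.4 / 10000)
Vout = 1.0 * 8.8 * 0.04094
Vout = 0.36 mV

0.36 mV


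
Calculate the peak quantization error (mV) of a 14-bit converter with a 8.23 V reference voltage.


The maximum quantization error is +/- LSB/2.
LSB = Vref / 2^n = 8.23 / 16384 = 0.00050232 V
Max error = LSB / 2 = 0.00050232 / 2 = 0.00025116 V
Max error = 0.2512 mV

0.2512 mV


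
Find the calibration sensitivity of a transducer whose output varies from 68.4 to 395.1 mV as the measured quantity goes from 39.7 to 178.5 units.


Sensitivity = (y2 - y1) / (x2 - x1).
S = (395.1 - 68.4) / (178.5 - 39.7)
S = 326.7 / 138.8
S = 2.3537 mV/unit

2.3537 mV/unit


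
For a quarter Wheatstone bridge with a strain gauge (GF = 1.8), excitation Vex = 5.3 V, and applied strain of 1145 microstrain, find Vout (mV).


Quarter bridge output: Vout = (GF * epsilon * Vex) / 4.
Vout = (1.8 * 1145e-6 * 5.3) / 4
Vout = 0.0109233 / 4 V
Vout = 0.00273082 V = 2.7308 mV

2.7308 mV


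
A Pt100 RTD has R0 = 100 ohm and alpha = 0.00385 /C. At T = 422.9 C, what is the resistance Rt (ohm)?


The RTD equation: Rt = R0 * (1 + alpha * T).
Rt = 100 * (1 + 0.00385 * 422.9)
Rt = 100 * (1 + 1.628165)
Rt = 100 * 2.628165
Rt = 262.817 ohm

262.817 ohm


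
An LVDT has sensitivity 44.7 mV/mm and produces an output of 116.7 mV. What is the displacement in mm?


Displacement = Vout / sensitivity.
d = 116.7 / 44.7
d = 2.611 mm

2.611 mm


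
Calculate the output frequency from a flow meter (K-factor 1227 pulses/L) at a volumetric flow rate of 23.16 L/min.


Frequency = K * Q / 60 (converting L/min to L/s).
f = 1227 * 23.16 / 60
f = 28417.32 / 60
f = 473.62 Hz

473.62 Hz


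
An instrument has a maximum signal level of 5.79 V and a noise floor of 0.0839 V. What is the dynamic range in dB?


Dynamic range = 20 * log10(Vmax / Vnoise).
DR = 20 * log10(5.79 / 0.0839)
DR = 20 * log10(69.01)
DR = 36.78 dB

36.78 dB


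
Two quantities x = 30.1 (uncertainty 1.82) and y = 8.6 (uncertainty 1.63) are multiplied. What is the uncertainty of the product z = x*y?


For a product z = x*y, the relative uncertainty is:
uz/z = sqrt((ux/x)^2 + (uy/y)^2)
Relative uncertainties: ux/x = 1.82/30.1 = 0.060465
uy/y = 1.63/8.6 = 0.189535
z = 30.1 * 8.6 = 258.9
uz = 258.9 * sqrt(0.060465^2 + 0.189535^2) = 51.499

51.499


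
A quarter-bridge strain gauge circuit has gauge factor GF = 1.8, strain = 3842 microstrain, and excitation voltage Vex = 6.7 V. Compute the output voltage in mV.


Quarter bridge output: Vout = (GF * epsilon * Vex) / 4.
Vout = (1.8 * 3842e-6 * 6.7) / 4
Vout = 0.04633452 / 4 V
Vout = 0.01158363 V = 11.5836 mV

11.5836 mV


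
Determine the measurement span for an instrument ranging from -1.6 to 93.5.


Span = upper range - lower range.
Span = 93.5 - (-1.6)
Span = 95.1

95.1


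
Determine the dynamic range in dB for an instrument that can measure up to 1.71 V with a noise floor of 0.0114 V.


Dynamic range = 20 * log10(Vmax / Vnoise).
DR = 20 * log10(1.71 / 0.0114)
DR = 20 * log10(150.0)
DR = 43.52 dB

43.52 dB


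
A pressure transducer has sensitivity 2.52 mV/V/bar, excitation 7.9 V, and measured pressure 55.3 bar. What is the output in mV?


Output = sensitivity * Vex * P.
Vout = 2.52 * 7.9 * 55.3
Vout = 19.908 * 55.3
Vout = 1100.91 mV

1100.91 mV


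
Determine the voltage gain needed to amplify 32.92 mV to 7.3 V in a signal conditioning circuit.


Gain = Vout / Vin (converting to same units).
G = 7.3 V / 32.92 mV
G = 7300.0 mV / 32.92 mV
G = 221.75

221.75


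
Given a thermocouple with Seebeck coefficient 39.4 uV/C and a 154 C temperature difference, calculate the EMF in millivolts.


The thermocouple output V = sensitivity * dT.
V = 39.4 uV/C * 154 C
V = 6067.6 uV
V = 6.068 mV

6.068 mV


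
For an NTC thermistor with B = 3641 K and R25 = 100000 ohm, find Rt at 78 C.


NTC thermistor equation: Rt = R25 * exp(B * (1/T - 1/T25)).
T in Kelvin: 351.15 K, T25 = 298.15 K
1/T - 1/T25 = 1/351.15 - 1/298.15 = -0.00050623
B * (1/T - 1/T25) = 3641 * -0.00050623 = -1.8432
Rt = 100000 * exp(-1.8432) = 15831.2 ohm

15831.2 ohm


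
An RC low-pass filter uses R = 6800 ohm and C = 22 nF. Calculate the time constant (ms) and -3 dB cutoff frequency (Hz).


Time constant: tau = R * C.
tau = 6800 * 2.20e-08 = 0.0001496 s
tau = 0.1496 ms
Cutoff frequency: fc = 1 / (2*pi*R*C).
fc = 1 / (2*pi*0.0001496) = 1063.87 Hz

tau = 0.1496 ms, fc = 1063.87 Hz


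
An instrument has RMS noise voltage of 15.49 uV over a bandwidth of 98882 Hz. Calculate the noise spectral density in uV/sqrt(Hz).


Noise spectral density = Vrms / sqrt(BW).
NSD = 15.49 / sqrt(98882)
NSD = 15.49 / 314.4551
NSD = 0.0493 uV/sqrt(Hz)

0.0493 uV/sqrt(Hz)


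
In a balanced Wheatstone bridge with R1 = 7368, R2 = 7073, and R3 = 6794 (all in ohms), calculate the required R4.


At balance: R1*R4 = R2*R3, so R4 = R2*R3/R1.
R4 = 7073 * 6794 / 7368
R4 = 48053962 / 7368
R4 = 6521.98 ohm

6521.98 ohm


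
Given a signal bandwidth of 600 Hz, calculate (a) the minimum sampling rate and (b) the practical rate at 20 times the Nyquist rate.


By Nyquist theorem, fs_min = 2 * fmax.
fs_min = 2 * 600 = 1200 Hz
Practical rate = 20 * fs_min = 20 * 1200 = 24000 Hz

fs_min = 1200 Hz, fs_practical = 24000 Hz


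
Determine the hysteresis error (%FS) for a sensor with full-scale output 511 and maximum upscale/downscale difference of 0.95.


Hysteresis = (max difference / full scale) * 100%.
H = (0.95 / 511) * 100
H = 0.186 %FS

0.186 %FS


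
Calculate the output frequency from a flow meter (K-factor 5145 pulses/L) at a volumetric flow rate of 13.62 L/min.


Frequency = K * Q / 60 (converting L/min to L/s).
f = 5145 * 13.62 / 60
f = 70074.9 / 60
f = 1167.91 Hz

1167.91 Hz


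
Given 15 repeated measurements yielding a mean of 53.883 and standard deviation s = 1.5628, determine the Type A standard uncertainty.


The standard uncertainty for Type A evaluation is u = s / sqrt(n).
u = 1.5628 / sqrt(15)
u = 1.5628 / 3.873
u = 0.4035

0.4035


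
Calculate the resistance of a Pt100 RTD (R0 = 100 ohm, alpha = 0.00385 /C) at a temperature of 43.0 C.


The RTD equation: Rt = R0 * (1 + alpha * T).
Rt = 100 * (1 + 0.00385 * 43.0)
Rt = 100 * (1 + 0.16555)
Rt = 100 * 1.16555
Rt = 116.555 ohm

116.555 ohm


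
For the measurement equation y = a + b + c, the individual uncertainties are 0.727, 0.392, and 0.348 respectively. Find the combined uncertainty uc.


For a sum of independent quantities, uc = sqrt(u1^2 + u2^2 + u3^2).
uc = sqrt(0.727^2 + 0.392^2 + 0.348^2)
uc = sqrt(0.528529 + 0.153664 + 0.121104)
uc = 0.8963

0.8963


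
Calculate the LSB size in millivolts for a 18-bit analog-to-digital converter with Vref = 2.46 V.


The resolution (LSB) of an ADC is Vref / 2^n.
LSB = 2.46 / 2^18
LSB = 2.46 / 262144
LSB = 9.38e-06 V = 0.00938416 mV

0.00938416 mV


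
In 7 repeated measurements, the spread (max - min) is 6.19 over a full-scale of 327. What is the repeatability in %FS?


Repeatability = (spread / full scale) * 100%.
R = (6.19 / 327) * 100
R = 1.893 %FS

1.893 %FS


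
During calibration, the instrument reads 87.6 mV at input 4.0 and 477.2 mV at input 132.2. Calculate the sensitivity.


Sensitivity = (y2 - y1) / (x2 - x1).
S = (477.2 - 87.6) / (132.2 - 4.0)
S = 389.6 / 128.2
S = 3.039 mV/unit

3.039 mV/unit


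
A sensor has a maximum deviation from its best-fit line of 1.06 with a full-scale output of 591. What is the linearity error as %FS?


Linearity error = (max deviation / full scale) * 100%.
Linearity = (1.06 / 591) * 100
Linearity = 0.179 %FS

0.179 %FS


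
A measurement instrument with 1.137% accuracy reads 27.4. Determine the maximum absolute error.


Absolute error = (accuracy% / 100) * reading.
Error = (1.137 / 100) * 27.4
Error = 0.01137 * 27.4
Error = 0.3115

0.3115


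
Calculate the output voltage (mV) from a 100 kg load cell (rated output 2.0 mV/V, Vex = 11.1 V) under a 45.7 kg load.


Vout = rated_output * Vex * (load / capacity).
Vout = 2.0 * 11.1 * (45.7 / 100)
Vout = 2.0 * 11.1 * 0.457
Vout = 10.145 mV

10.145 mV


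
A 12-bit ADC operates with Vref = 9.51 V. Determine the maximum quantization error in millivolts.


The maximum quantization error is +/- LSB/2.
LSB = Vref / 2^n = 9.51 / 4096 = 0.00232178 V
Max error = LSB / 2 = 0.00232178 / 2 = 0.00116089 V
Max error = 1.1609 mV

1.1609 mV


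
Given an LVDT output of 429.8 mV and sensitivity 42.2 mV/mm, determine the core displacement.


Displacement = Vout / sensitivity.
d = 429.8 / 42.2
d = 10.185 mm

10.185 mm


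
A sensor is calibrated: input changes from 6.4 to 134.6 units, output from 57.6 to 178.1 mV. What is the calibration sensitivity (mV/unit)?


Sensitivity = (y2 - y1) / (x2 - x1).
S = (178.1 - 57.6) / (134.6 - 6.4)
S = 120.5 / 128.2
S = 0.9399 mV/unit

0.9399 mV/unit


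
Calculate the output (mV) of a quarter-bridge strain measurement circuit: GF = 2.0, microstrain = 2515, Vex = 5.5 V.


Quarter bridge output: Vout = (GF * epsilon * Vex) / 4.
Vout = (2.0 * 2515e-6 * 5.5) / 4
Vout = 0.027665 / 4 V
Vout = 0.00691625 V = 6.9162 mV

6.9162 mV


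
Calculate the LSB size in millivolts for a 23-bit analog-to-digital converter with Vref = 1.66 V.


The resolution (LSB) of an ADC is Vref / 2^n.
LSB = 1.66 / 2^23
LSB = 1.66 / 8388608
LSB = 2e-07 V = 0.00019789 mV

0.00019789 mV


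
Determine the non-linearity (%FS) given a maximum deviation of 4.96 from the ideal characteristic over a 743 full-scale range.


Linearity error = (max deviation / full scale) * 100%.
Linearity = (4.96 / 743) * 100
Linearity = 0.668 %FS

0.668 %FS


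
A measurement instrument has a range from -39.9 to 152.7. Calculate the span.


Span = upper range - lower range.
Span = 152.7 - (-39.9)
Span = 192.6

192.6


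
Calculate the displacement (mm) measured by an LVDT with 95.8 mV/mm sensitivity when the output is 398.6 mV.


Displacement = Vout / sensitivity.
d = 398.6 / 95.8
d = 4.161 mm

4.161 mm


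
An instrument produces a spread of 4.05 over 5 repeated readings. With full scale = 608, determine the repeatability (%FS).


Repeatability = (spread / full scale) * 100%.
R = (4.05 / 608) * 100
R = 0.666 %FS

0.666 %FS


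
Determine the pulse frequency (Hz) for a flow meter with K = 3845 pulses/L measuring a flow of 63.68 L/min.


Frequency = K * Q / 60 (converting L/min to L/s).
f = 3845 * 63.68 / 60
f = 244849.6 / 60
f = 4080.83 Hz

4080.83 Hz


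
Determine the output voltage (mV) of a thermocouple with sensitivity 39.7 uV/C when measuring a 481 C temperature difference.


The thermocouple output V = sensitivity * dT.
V = 39.7 uV/C * 481 C
V = 19095.7 uV
V = 19.096 mV

19.096 mV


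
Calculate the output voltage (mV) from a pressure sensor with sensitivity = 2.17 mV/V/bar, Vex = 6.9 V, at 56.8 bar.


Output = sensitivity * Vex * P.
Vout = 2.17 * 6.9 * 56.8
Vout = 14.973 * 56.8
Vout = 850.47 mV

850.47 mV


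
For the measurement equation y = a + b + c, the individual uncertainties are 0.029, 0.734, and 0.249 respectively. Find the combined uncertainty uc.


For a sum of independent quantities, uc = sqrt(u1^2 + u2^2 + u3^2).
uc = sqrt(0.029^2 + 0.734^2 + 0.249^2)
uc = sqrt(0.000841 + 0.538756 + 0.062001)
uc = 0.7756

0.7756


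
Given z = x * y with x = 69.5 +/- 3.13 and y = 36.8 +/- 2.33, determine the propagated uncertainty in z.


For a product z = x*y, the relative uncertainty is:
uz/z = sqrt((ux/x)^2 + (uy/y)^2)
Relative uncertainties: ux/x = 3.13/69.5 = 0.045036
uy/y = 2.33/36.8 = 0.063315
z = 69.5 * 36.8 = 2557.6
uz = 2557.6 * sqrt(0.045036^2 + 0.063315^2) = 198.722

198.722


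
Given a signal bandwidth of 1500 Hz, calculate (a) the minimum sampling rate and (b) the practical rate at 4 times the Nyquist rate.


By Nyquist theorem, fs_min = 2 * fmax.
fs_min = 2 * 1500 = 3000 Hz
Practical rate = 4 * fs_min = 4 * 3000 = 12000 Hz

fs_min = 3000 Hz, fs_practical = 12000 Hz


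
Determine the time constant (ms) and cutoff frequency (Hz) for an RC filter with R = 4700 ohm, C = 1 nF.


Time constant: tau = R * C.
tau = 4700 * 1.00e-09 = 4.7e-06 s
tau = 0.0047 ms
Cutoff frequency: fc = 1 / (2*pi*R*C).
fc = 1 / (2*pi*4.7e-06) = 33862.75 Hz

tau = 0.0047 ms, fc = 33862.75 Hz


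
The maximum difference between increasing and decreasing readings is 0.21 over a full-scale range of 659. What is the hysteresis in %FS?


Hysteresis = (max difference / full scale) * 100%.
H = (0.21 / 659) * 100
H = 0.032 %FS

0.032 %FS


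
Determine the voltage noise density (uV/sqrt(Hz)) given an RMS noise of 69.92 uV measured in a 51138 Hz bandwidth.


Noise spectral density = Vrms / sqrt(BW).
NSD = 69.92 / sqrt(51138)
NSD = 69.92 / 226.1371
NSD = 0.3092 uV/sqrt(Hz)

0.3092 uV/sqrt(Hz)


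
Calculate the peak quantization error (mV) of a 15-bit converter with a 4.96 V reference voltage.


The maximum quantization error is +/- LSB/2.
LSB = Vref / 2^n = 4.96 / 32768 = 0.00015137 V
Max error = LSB / 2 = 0.00015137 / 2 = 7.568e-05 V
Max error = 0.0757 mV

0.0757 mV


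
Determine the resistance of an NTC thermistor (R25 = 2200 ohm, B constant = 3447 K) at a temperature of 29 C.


NTC thermistor equation: Rt = R25 * exp(B * (1/T - 1/T25)).
T in Kelvin: 302.15 K, T25 = 298.15 K
1/T - 1/T25 = 1/302.15 - 1/298.15 = -4.44e-05
B * (1/T - 1/T25) = 3447 * -4.44e-05 = -0.1531
Rt = 2200 * exp(-0.1531) = 1887.8 ohm

1887.8 ohm


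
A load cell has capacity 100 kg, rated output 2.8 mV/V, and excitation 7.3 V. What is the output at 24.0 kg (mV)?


Vout = rated_output * Vex * (load / capacity).
Vout = 2.8 * 7.3 * (24.0 / 100)
Vout = 2.8 * 7.3 * 0.24
Vout = 4.906 mV

4.906 mV


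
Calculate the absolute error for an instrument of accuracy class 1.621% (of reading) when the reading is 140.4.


Absolute error = (accuracy% / 100) * reading.
Error = (1.621 / 100) * 140.4
Error = 0.01621 * 140.4
Error = 2.2759

2.2759


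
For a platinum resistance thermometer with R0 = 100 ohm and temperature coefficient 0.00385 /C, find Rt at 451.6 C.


The RTD equation: Rt = R0 * (1 + alpha * T).
Rt = 100 * (1 + 0.00385 * 451.6)
Rt = 100 * (1 + 1.73866)
Rt = 100 * 2.73866
Rt = 273.866 ohm

273.866 ohm


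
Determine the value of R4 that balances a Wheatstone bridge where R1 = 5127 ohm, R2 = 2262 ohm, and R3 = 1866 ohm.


At balance: R1*R4 = R2*R3, so R4 = R2*R3/R1.
R4 = 2262 * 1866 / 5127
R4 = 4220892 / 5127
R4 = 823.27 ohm

823.27 ohm


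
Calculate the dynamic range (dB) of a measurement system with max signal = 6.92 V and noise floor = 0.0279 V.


Dynamic range = 20 * log10(Vmax / Vnoise).
DR = 20 * log10(6.92 / 0.0279)
DR = 20 * log10(248.03)
DR = 47.89 dB

47.89 dB


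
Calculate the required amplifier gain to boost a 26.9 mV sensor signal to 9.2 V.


Gain = Vout / Vin (converting to same units).
G = 9.2 V / 26.9 mV
G = 9200.0 mV / 26.9 mV
G = 342.01

342.01


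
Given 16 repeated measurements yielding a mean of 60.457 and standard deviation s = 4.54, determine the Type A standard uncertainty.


The standard uncertainty for Type A evaluation is u = s / sqrt(n).
u = 4.54 / sqrt(16)
u = 4.54 / 4.0
u = 1.135

1.135


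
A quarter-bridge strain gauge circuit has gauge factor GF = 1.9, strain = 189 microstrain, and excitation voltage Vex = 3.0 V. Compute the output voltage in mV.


Quarter bridge output: Vout = (GF * epsilon * Vex) / 4.
Vout = (1.9 * 189e-6 * 3.0) / 4
Vout = 0.0010773 / 4 V
Vout = 0.00026932 V = 0.2693 mV

0.2693 mV


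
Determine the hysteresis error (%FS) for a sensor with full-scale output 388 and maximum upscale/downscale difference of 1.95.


Hysteresis = (max difference / full scale) * 100%.
H = (1.95 / 388) * 100
H = 0.503 %FS

0.503 %FS


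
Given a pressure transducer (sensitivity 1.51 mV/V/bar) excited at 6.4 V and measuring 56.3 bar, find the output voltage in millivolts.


Output = sensitivity * Vex * P.
Vout = 1.51 * 6.4 * 56.3
Vout = 9.664 * 56.3
Vout = 544.08 mV

544.08 mV


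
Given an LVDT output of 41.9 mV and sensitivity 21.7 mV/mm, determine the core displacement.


Displacement = Vout / sensitivity.
d = 41.9 / 21.7
d = 1.931 mm

1.931 mm


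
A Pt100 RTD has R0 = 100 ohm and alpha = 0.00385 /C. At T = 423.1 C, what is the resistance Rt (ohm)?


The RTD equation: Rt = R0 * (1 + alpha * T).
Rt = 100 * (1 + 0.00385 * 423.1)
Rt = 100 * (1 + 1.628935)
Rt = 100 * 2.628935
Rt = 262.894 ohm

262.894 ohm


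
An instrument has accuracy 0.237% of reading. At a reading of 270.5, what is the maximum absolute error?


Absolute error = (accuracy% / 100) * reading.
Error = (0.237 / 100) * 270.5
Error = 0.00237 * 270.5
Error = 0.6411

0.6411


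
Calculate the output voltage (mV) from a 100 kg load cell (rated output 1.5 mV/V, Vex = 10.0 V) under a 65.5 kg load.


Vout = rated_output * Vex * (load / capacity).
Vout = 1.5 * 10.0 * (65.5 / 100)
Vout = 1.5 * 10.0 * 0.655
Vout = 9.825 mV

9.825 mV


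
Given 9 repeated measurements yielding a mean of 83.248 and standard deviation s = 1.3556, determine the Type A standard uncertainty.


The standard uncertainty for Type A evaluation is u = s / sqrt(n).
u = 1.3556 / sqrt(9)
u = 1.3556 / 3.0
u = 0.4519

0.4519


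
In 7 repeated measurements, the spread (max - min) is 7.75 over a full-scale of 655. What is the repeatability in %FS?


Repeatability = (spread / full scale) * 100%.
R = (7.75 / 655) * 100
R = 1.183 %FS

1.183 %FS


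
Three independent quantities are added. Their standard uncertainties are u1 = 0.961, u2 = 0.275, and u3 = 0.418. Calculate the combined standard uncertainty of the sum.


For a sum of independent quantities, uc = sqrt(u1^2 + u2^2 + u3^2).
uc = sqrt(0.961^2 + 0.275^2 + 0.418^2)
uc = sqrt(0.923521 + 0.075625 + 0.174724)
uc = 1.0835

1.0835


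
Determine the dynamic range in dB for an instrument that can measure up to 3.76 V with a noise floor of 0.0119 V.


Dynamic range = 20 * log10(Vmax / Vnoise).
DR = 20 * log10(3.76 / 0.0119)
DR = 20 * log10(315.97)
DR = 49.99 dB

49.99 dB


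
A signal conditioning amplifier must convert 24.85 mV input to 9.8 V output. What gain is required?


Gain = Vout / Vin (converting to same units).
G = 9.8 V / 24.85 mV
G = 9800.0 mV / 24.85 mV
G = 394.37

394.37


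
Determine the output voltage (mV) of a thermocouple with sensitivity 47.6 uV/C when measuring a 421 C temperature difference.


The thermocouple output V = sensitivity * dT.
V = 47.6 uV/C * 421 C
V = 20039.6 uV
V = 20.04 mV

20.04 mV


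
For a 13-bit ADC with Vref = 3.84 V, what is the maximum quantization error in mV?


The maximum quantization error is +/- LSB/2.
LSB = Vref / 2^n = 3.84 / 8192 = 0.00046875 V
Max error = LSB / 2 = 0.00046875 / 2 = 0.00023437 V
Max error = 0.2344 mV

0.2344 mV


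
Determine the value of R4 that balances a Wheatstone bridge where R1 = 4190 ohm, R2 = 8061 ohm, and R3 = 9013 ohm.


At balance: R1*R4 = R2*R3, so R4 = R2*R3/R1.
R4 = 8061 * 9013 / 4190
R4 = 72653793 / 4190
R4 = 17339.81 ohm

17339.81 ohm


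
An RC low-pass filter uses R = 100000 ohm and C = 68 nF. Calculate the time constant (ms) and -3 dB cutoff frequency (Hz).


Time constant: tau = R * C.
tau = 100000 * 6.80e-08 = 0.0068 s
tau = 6.8 ms
Cutoff frequency: fc = 1 / (2*pi*R*C).
fc = 1 / (2*pi*0.0068) = 23.41 Hz

tau = 6.8 ms, fc = 23.41 Hz


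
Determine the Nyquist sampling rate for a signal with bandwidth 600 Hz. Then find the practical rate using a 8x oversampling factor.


By Nyquist theorem, fs_min = 2 * fmax.
fs_min = 2 * 600 = 1200 Hz
Practical rate = 8 * fs_min = 8 * 1200 = 9600 Hz

fs_min = 1200 Hz, fs_practical = 9600 Hz


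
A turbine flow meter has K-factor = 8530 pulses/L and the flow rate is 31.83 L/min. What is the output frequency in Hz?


Frequency = K * Q / 60 (converting L/min to L/s).
f = 8530 * 31.83 / 60
f = 271509.9 / 60
f = 4525.16 Hz

4525.16 Hz


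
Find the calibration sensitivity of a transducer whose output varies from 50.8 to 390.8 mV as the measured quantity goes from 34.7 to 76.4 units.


Sensitivity = (y2 - y1) / (x2 - x1).
S = (390.8 - 50.8) / (76.4 - 34.7)
S = 340.0 / 41.7
S = 8.1535 mV/unit

8.1535 mV/unit


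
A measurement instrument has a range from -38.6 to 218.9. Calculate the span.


Span = upper range - lower range.
Span = 218.9 - (-38.6)
Span = 257.5

257.5


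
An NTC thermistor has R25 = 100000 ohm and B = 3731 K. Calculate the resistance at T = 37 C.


NTC thermistor equation: Rt = R25 * exp(B * (1/T - 1/T25)).
T in Kelvin: 310.15 K, T25 = 298.15 K
1/T - 1/T25 = 1/310.15 - 1/298.15 = -0.00012977
B * (1/T - 1/T25) = 3731 * -0.00012977 = -0.4842
Rt = 100000 * exp(-0.4842) = 61620.7 ohm

61620.7 ohm


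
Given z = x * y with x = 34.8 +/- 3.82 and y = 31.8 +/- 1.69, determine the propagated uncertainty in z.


For a product z = x*y, the relative uncertainty is:
uz/z = sqrt((ux/x)^2 + (uy/y)^2)
Relative uncertainties: ux/x = 3.82/34.8 = 0.10977
uy/y = 1.69/31.8 = 0.053145
z = 34.8 * 31.8 = 1106.6
uz = 1106.6 * sqrt(0.10977^2 + 0.053145^2) = 134.964

134.964


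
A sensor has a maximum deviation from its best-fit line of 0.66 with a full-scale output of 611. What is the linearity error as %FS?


Linearity error = (max deviation / full scale) * 100%.
Linearity = (0.66 / 611) * 100
Linearity = 0.108 %FS

0.108 %FS


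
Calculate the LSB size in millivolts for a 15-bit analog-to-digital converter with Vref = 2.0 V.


The resolution (LSB) of an ADC is Vref / 2^n.
LSB = 2.0 / 2^15
LSB = 2.0 / 32768
LSB = 6.104e-05 V = 0.06103516 mV

0.06103516 mV


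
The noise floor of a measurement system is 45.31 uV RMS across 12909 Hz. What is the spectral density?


Noise spectral density = Vrms / sqrt(BW).
NSD = 45.31 / sqrt(12909)
NSD = 45.31 / 113.6178
NSD = 0.3988 uV/sqrt(Hz)

0.3988 uV/sqrt(Hz)


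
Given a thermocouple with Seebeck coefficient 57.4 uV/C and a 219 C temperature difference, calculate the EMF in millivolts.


The thermocouple output V = sensitivity * dT.
V = 57.4 uV/C * 219 C
V = 12570.6 uV
V = 12.571 mV

12.571 mV


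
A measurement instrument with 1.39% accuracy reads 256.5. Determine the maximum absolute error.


Absolute error = (accuracy% / 100) * reading.
Error = (1.39 / 100) * 256.5
Error = 0.0139 * 256.5
Error = 3.5653

3.5653


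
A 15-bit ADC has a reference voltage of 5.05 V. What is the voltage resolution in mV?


The resolution (LSB) of an ADC is Vref / 2^n.
LSB = 5.05 / 2^15
LSB = 5.05 / 32768
LSB = 0.00015411 V = 0.15411377 mV

0.15411377 mV


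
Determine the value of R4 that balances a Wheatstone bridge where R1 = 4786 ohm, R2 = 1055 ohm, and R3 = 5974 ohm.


At balance: R1*R4 = R2*R3, so R4 = R2*R3/R1.
R4 = 1055 * 5974 / 4786
R4 = 6302570 / 4786
R4 = 1316.88 ohm

1316.88 ohm


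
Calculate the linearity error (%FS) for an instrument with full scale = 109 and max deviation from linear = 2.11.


Linearity error = (max deviation / full scale) * 100%.
Linearity = (2.11 / 109) * 100
Linearity = 1.936 %FS

1.936 %FS


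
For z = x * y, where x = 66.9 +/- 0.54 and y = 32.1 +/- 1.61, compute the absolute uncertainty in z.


For a product z = x*y, the relative uncertainty is:
uz/z = sqrt((ux/x)^2 + (uy/y)^2)
Relative uncertainties: ux/x = 0.54/66.9 = 0.008072
uy/y = 1.61/32.1 = 0.050156
z = 66.9 * 32.1 = 2147.5
uz = 2147.5 * sqrt(0.008072^2 + 0.050156^2) = 109.095

109.095


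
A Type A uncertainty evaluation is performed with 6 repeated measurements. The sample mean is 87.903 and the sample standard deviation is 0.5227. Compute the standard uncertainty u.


The standard uncertainty for Type A evaluation is u = s / sqrt(n).
u = 0.5227 / sqrt(6)
u = 0.5227 / 2.4495
u = 0.2134

0.2134


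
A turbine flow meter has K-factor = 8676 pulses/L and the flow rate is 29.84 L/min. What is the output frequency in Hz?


Frequency = K * Q / 60 (converting L/min to L/s).
f = 8676 * 29.84 / 60
f = 258891.84 / 60
f = 4314.86 Hz

4314.86 Hz


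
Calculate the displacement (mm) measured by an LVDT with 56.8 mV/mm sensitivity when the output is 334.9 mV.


Displacement = Vout / sensitivity.
d = 334.9 / 56.8
d = 5.896 mm

5.896 mm


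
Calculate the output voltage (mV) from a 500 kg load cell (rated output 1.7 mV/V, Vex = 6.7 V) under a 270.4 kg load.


Vout = rated_output * Vex * (load / capacity).
Vout = 1.7 * 6.7 * (270.4 / 500)
Vout = 1.7 * 6.7 * 0.5408
Vout = 6.16 mV

6.16 mV
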